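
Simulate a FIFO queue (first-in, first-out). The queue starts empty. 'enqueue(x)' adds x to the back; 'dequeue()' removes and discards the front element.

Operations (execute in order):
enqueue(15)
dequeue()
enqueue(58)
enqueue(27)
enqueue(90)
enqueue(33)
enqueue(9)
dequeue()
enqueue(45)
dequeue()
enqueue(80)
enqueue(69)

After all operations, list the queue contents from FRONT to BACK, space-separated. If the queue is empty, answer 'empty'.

enqueue(15): [15]
dequeue(): []
enqueue(58): [58]
enqueue(27): [58, 27]
enqueue(90): [58, 27, 90]
enqueue(33): [58, 27, 90, 33]
enqueue(9): [58, 27, 90, 33, 9]
dequeue(): [27, 90, 33, 9]
enqueue(45): [27, 90, 33, 9, 45]
dequeue(): [90, 33, 9, 45]
enqueue(80): [90, 33, 9, 45, 80]
enqueue(69): [90, 33, 9, 45, 80, 69]

Answer: 90 33 9 45 80 69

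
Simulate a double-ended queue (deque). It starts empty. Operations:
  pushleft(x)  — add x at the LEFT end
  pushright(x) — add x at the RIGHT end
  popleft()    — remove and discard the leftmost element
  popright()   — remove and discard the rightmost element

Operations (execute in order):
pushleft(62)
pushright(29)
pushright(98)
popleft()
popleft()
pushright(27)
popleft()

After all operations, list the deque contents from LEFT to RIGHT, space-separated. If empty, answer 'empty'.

pushleft(62): [62]
pushright(29): [62, 29]
pushright(98): [62, 29, 98]
popleft(): [29, 98]
popleft(): [98]
pushright(27): [98, 27]
popleft(): [27]

Answer: 27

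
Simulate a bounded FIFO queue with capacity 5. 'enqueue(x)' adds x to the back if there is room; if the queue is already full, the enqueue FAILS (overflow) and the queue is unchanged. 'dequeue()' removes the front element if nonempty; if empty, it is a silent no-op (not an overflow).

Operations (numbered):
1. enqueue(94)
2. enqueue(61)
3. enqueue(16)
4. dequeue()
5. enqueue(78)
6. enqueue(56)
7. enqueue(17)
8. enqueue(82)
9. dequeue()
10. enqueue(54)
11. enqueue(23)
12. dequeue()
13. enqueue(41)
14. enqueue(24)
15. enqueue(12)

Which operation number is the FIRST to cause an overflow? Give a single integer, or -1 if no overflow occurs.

1. enqueue(94): size=1
2. enqueue(61): size=2
3. enqueue(16): size=3
4. dequeue(): size=2
5. enqueue(78): size=3
6. enqueue(56): size=4
7. enqueue(17): size=5
8. enqueue(82): size=5=cap → OVERFLOW (fail)
9. dequeue(): size=4
10. enqueue(54): size=5
11. enqueue(23): size=5=cap → OVERFLOW (fail)
12. dequeue(): size=4
13. enqueue(41): size=5
14. enqueue(24): size=5=cap → OVERFLOW (fail)
15. enqueue(12): size=5=cap → OVERFLOW (fail)

Answer: 8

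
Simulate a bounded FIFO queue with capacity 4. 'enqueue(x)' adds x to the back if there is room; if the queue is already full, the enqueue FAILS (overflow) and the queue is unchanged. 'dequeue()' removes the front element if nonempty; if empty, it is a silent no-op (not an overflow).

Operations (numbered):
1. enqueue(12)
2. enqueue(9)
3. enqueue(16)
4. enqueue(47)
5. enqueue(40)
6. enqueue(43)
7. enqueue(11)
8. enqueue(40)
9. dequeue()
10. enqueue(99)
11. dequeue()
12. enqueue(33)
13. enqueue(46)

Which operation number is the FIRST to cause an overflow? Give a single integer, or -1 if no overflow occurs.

1. enqueue(12): size=1
2. enqueue(9): size=2
3. enqueue(16): size=3
4. enqueue(47): size=4
5. enqueue(40): size=4=cap → OVERFLOW (fail)
6. enqueue(43): size=4=cap → OVERFLOW (fail)
7. enqueue(11): size=4=cap → OVERFLOW (fail)
8. enqueue(40): size=4=cap → OVERFLOW (fail)
9. dequeue(): size=3
10. enqueue(99): size=4
11. dequeue(): size=3
12. enqueue(33): size=4
13. enqueue(46): size=4=cap → OVERFLOW (fail)

Answer: 5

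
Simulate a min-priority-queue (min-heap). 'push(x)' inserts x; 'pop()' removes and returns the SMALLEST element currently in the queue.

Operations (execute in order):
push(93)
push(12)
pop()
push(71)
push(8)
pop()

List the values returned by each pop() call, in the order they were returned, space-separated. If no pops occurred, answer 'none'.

Answer: 12 8

Derivation:
push(93): heap contents = [93]
push(12): heap contents = [12, 93]
pop() → 12: heap contents = [93]
push(71): heap contents = [71, 93]
push(8): heap contents = [8, 71, 93]
pop() → 8: heap contents = [71, 93]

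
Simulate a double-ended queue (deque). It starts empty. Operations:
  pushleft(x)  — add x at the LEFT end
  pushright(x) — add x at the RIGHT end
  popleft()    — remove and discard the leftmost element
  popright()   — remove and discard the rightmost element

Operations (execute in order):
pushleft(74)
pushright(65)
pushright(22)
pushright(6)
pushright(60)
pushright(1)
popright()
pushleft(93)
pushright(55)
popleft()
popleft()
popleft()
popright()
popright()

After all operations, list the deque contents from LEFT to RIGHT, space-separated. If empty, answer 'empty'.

pushleft(74): [74]
pushright(65): [74, 65]
pushright(22): [74, 65, 22]
pushright(6): [74, 65, 22, 6]
pushright(60): [74, 65, 22, 6, 60]
pushright(1): [74, 65, 22, 6, 60, 1]
popright(): [74, 65, 22, 6, 60]
pushleft(93): [93, 74, 65, 22, 6, 60]
pushright(55): [93, 74, 65, 22, 6, 60, 55]
popleft(): [74, 65, 22, 6, 60, 55]
popleft(): [65, 22, 6, 60, 55]
popleft(): [22, 6, 60, 55]
popright(): [22, 6, 60]
popright(): [22, 6]

Answer: 22 6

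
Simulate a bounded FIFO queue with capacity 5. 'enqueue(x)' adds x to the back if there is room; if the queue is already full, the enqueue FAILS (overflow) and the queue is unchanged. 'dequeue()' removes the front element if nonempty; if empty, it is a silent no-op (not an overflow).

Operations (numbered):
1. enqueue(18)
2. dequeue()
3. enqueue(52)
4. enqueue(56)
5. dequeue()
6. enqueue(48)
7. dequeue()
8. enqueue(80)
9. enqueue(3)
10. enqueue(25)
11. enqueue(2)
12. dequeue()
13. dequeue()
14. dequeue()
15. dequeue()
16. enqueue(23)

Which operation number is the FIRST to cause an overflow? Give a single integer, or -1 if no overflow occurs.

1. enqueue(18): size=1
2. dequeue(): size=0
3. enqueue(52): size=1
4. enqueue(56): size=2
5. dequeue(): size=1
6. enqueue(48): size=2
7. dequeue(): size=1
8. enqueue(80): size=2
9. enqueue(3): size=3
10. enqueue(25): size=4
11. enqueue(2): size=5
12. dequeue(): size=4
13. dequeue(): size=3
14. dequeue(): size=2
15. dequeue(): size=1
16. enqueue(23): size=2

Answer: -1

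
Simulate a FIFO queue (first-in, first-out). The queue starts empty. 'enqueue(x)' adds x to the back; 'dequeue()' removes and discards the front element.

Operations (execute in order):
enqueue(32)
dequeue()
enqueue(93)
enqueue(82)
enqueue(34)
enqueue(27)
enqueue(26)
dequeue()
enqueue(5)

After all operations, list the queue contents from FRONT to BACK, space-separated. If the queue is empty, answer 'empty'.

Answer: 82 34 27 26 5

Derivation:
enqueue(32): [32]
dequeue(): []
enqueue(93): [93]
enqueue(82): [93, 82]
enqueue(34): [93, 82, 34]
enqueue(27): [93, 82, 34, 27]
enqueue(26): [93, 82, 34, 27, 26]
dequeue(): [82, 34, 27, 26]
enqueue(5): [82, 34, 27, 26, 5]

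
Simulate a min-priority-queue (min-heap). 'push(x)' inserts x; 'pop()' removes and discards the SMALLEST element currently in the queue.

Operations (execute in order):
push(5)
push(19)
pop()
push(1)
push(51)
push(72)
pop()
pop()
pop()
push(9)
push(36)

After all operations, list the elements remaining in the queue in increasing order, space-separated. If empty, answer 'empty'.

push(5): heap contents = [5]
push(19): heap contents = [5, 19]
pop() → 5: heap contents = [19]
push(1): heap contents = [1, 19]
push(51): heap contents = [1, 19, 51]
push(72): heap contents = [1, 19, 51, 72]
pop() → 1: heap contents = [19, 51, 72]
pop() → 19: heap contents = [51, 72]
pop() → 51: heap contents = [72]
push(9): heap contents = [9, 72]
push(36): heap contents = [9, 36, 72]

Answer: 9 36 72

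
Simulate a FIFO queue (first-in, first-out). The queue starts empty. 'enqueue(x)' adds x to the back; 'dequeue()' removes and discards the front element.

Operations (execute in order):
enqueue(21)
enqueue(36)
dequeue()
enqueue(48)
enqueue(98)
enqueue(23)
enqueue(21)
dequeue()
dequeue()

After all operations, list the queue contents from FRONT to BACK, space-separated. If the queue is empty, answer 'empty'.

enqueue(21): [21]
enqueue(36): [21, 36]
dequeue(): [36]
enqueue(48): [36, 48]
enqueue(98): [36, 48, 98]
enqueue(23): [36, 48, 98, 23]
enqueue(21): [36, 48, 98, 23, 21]
dequeue(): [48, 98, 23, 21]
dequeue(): [98, 23, 21]

Answer: 98 23 21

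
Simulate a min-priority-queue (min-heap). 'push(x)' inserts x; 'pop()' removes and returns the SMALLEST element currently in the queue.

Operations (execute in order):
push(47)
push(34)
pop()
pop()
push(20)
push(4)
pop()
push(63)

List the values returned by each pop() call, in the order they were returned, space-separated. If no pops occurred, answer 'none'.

Answer: 34 47 4

Derivation:
push(47): heap contents = [47]
push(34): heap contents = [34, 47]
pop() → 34: heap contents = [47]
pop() → 47: heap contents = []
push(20): heap contents = [20]
push(4): heap contents = [4, 20]
pop() → 4: heap contents = [20]
push(63): heap contents = [20, 63]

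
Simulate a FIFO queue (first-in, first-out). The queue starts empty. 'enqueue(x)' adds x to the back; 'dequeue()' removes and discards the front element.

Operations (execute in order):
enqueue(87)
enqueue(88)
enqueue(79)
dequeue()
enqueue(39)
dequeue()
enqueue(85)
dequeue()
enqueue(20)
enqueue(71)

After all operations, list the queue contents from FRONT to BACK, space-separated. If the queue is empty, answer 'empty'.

Answer: 39 85 20 71

Derivation:
enqueue(87): [87]
enqueue(88): [87, 88]
enqueue(79): [87, 88, 79]
dequeue(): [88, 79]
enqueue(39): [88, 79, 39]
dequeue(): [79, 39]
enqueue(85): [79, 39, 85]
dequeue(): [39, 85]
enqueue(20): [39, 85, 20]
enqueue(71): [39, 85, 20, 71]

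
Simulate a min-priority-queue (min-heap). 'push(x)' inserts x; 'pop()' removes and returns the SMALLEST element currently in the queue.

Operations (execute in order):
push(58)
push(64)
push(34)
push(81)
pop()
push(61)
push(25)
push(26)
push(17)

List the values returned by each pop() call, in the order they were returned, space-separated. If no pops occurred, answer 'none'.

Answer: 34

Derivation:
push(58): heap contents = [58]
push(64): heap contents = [58, 64]
push(34): heap contents = [34, 58, 64]
push(81): heap contents = [34, 58, 64, 81]
pop() → 34: heap contents = [58, 64, 81]
push(61): heap contents = [58, 61, 64, 81]
push(25): heap contents = [25, 58, 61, 64, 81]
push(26): heap contents = [25, 26, 58, 61, 64, 81]
push(17): heap contents = [17, 25, 26, 58, 61, 64, 81]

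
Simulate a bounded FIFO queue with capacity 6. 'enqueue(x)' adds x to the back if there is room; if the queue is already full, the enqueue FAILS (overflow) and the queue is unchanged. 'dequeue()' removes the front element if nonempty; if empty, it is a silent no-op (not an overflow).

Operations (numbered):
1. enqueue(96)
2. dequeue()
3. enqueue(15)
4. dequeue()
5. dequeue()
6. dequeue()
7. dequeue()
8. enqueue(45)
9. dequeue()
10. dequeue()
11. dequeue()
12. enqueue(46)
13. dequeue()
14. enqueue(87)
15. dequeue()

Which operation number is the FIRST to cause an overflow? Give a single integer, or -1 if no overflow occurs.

1. enqueue(96): size=1
2. dequeue(): size=0
3. enqueue(15): size=1
4. dequeue(): size=0
5. dequeue(): empty, no-op, size=0
6. dequeue(): empty, no-op, size=0
7. dequeue(): empty, no-op, size=0
8. enqueue(45): size=1
9. dequeue(): size=0
10. dequeue(): empty, no-op, size=0
11. dequeue(): empty, no-op, size=0
12. enqueue(46): size=1
13. dequeue(): size=0
14. enqueue(87): size=1
15. dequeue(): size=0

Answer: -1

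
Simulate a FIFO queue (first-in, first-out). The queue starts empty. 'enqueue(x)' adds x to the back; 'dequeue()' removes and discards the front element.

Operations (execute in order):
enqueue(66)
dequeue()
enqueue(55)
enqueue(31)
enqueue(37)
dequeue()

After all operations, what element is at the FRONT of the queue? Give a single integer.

enqueue(66): queue = [66]
dequeue(): queue = []
enqueue(55): queue = [55]
enqueue(31): queue = [55, 31]
enqueue(37): queue = [55, 31, 37]
dequeue(): queue = [31, 37]

Answer: 31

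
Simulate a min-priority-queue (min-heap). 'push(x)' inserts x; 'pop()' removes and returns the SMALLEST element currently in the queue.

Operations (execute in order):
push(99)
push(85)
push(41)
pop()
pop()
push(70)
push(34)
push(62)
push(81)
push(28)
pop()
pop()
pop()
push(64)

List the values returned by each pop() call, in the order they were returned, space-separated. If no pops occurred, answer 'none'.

Answer: 41 85 28 34 62

Derivation:
push(99): heap contents = [99]
push(85): heap contents = [85, 99]
push(41): heap contents = [41, 85, 99]
pop() → 41: heap contents = [85, 99]
pop() → 85: heap contents = [99]
push(70): heap contents = [70, 99]
push(34): heap contents = [34, 70, 99]
push(62): heap contents = [34, 62, 70, 99]
push(81): heap contents = [34, 62, 70, 81, 99]
push(28): heap contents = [28, 34, 62, 70, 81, 99]
pop() → 28: heap contents = [34, 62, 70, 81, 99]
pop() → 34: heap contents = [62, 70, 81, 99]
pop() → 62: heap contents = [70, 81, 99]
push(64): heap contents = [64, 70, 81, 99]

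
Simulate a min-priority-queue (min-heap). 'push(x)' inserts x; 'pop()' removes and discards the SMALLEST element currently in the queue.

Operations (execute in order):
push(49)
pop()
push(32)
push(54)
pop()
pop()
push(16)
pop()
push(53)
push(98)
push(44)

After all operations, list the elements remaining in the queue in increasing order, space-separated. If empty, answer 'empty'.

push(49): heap contents = [49]
pop() → 49: heap contents = []
push(32): heap contents = [32]
push(54): heap contents = [32, 54]
pop() → 32: heap contents = [54]
pop() → 54: heap contents = []
push(16): heap contents = [16]
pop() → 16: heap contents = []
push(53): heap contents = [53]
push(98): heap contents = [53, 98]
push(44): heap contents = [44, 53, 98]

Answer: 44 53 98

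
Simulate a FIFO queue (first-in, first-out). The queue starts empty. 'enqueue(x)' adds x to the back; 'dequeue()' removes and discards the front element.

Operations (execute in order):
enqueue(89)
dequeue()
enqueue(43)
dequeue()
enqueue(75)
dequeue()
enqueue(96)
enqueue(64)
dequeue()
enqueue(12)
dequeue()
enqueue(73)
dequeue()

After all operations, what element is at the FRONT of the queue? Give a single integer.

Answer: 73

Derivation:
enqueue(89): queue = [89]
dequeue(): queue = []
enqueue(43): queue = [43]
dequeue(): queue = []
enqueue(75): queue = [75]
dequeue(): queue = []
enqueue(96): queue = [96]
enqueue(64): queue = [96, 64]
dequeue(): queue = [64]
enqueue(12): queue = [64, 12]
dequeue(): queue = [12]
enqueue(73): queue = [12, 73]
dequeue(): queue = [73]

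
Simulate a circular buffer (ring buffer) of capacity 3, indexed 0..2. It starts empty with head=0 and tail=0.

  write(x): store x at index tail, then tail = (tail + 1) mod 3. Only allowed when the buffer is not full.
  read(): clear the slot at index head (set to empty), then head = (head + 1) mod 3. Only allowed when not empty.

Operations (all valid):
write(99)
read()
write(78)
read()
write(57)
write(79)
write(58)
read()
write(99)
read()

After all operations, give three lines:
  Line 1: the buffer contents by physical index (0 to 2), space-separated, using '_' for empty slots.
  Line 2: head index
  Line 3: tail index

write(99): buf=[99 _ _], head=0, tail=1, size=1
read(): buf=[_ _ _], head=1, tail=1, size=0
write(78): buf=[_ 78 _], head=1, tail=2, size=1
read(): buf=[_ _ _], head=2, tail=2, size=0
write(57): buf=[_ _ 57], head=2, tail=0, size=1
write(79): buf=[79 _ 57], head=2, tail=1, size=2
write(58): buf=[79 58 57], head=2, tail=2, size=3
read(): buf=[79 58 _], head=0, tail=2, size=2
write(99): buf=[79 58 99], head=0, tail=0, size=3
read(): buf=[_ 58 99], head=1, tail=0, size=2

Answer: _ 58 99
1
0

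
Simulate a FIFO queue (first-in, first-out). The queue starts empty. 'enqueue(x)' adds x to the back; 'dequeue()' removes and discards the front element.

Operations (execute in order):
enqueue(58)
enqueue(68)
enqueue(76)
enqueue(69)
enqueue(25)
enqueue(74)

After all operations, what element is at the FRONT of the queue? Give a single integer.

Answer: 58

Derivation:
enqueue(58): queue = [58]
enqueue(68): queue = [58, 68]
enqueue(76): queue = [58, 68, 76]
enqueue(69): queue = [58, 68, 76, 69]
enqueue(25): queue = [58, 68, 76, 69, 25]
enqueue(74): queue = [58, 68, 76, 69, 25, 74]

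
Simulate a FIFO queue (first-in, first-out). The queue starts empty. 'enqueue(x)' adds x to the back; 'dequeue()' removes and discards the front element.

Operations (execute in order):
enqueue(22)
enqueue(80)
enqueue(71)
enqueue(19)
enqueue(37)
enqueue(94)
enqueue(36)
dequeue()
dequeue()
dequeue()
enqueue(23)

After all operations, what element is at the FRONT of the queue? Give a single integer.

Answer: 19

Derivation:
enqueue(22): queue = [22]
enqueue(80): queue = [22, 80]
enqueue(71): queue = [22, 80, 71]
enqueue(19): queue = [22, 80, 71, 19]
enqueue(37): queue = [22, 80, 71, 19, 37]
enqueue(94): queue = [22, 80, 71, 19, 37, 94]
enqueue(36): queue = [22, 80, 71, 19, 37, 94, 36]
dequeue(): queue = [80, 71, 19, 37, 94, 36]
dequeue(): queue = [71, 19, 37, 94, 36]
dequeue(): queue = [19, 37, 94, 36]
enqueue(23): queue = [19, 37, 94, 36, 23]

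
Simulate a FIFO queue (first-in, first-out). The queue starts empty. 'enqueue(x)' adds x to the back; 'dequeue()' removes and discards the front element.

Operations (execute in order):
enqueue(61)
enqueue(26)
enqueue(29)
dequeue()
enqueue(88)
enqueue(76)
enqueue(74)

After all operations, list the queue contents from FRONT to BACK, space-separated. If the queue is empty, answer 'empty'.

Answer: 26 29 88 76 74

Derivation:
enqueue(61): [61]
enqueue(26): [61, 26]
enqueue(29): [61, 26, 29]
dequeue(): [26, 29]
enqueue(88): [26, 29, 88]
enqueue(76): [26, 29, 88, 76]
enqueue(74): [26, 29, 88, 76, 74]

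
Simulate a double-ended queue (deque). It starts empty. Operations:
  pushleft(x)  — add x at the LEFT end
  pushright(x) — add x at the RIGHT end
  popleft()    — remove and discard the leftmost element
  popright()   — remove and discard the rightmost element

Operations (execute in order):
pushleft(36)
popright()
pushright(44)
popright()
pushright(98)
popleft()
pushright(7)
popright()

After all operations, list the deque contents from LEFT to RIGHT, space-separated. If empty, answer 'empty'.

Answer: empty

Derivation:
pushleft(36): [36]
popright(): []
pushright(44): [44]
popright(): []
pushright(98): [98]
popleft(): []
pushright(7): [7]
popright(): []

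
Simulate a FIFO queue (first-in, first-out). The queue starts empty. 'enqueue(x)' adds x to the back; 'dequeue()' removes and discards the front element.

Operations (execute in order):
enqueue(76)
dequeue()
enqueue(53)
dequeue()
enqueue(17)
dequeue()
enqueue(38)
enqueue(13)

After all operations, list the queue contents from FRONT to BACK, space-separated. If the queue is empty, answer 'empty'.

enqueue(76): [76]
dequeue(): []
enqueue(53): [53]
dequeue(): []
enqueue(17): [17]
dequeue(): []
enqueue(38): [38]
enqueue(13): [38, 13]

Answer: 38 13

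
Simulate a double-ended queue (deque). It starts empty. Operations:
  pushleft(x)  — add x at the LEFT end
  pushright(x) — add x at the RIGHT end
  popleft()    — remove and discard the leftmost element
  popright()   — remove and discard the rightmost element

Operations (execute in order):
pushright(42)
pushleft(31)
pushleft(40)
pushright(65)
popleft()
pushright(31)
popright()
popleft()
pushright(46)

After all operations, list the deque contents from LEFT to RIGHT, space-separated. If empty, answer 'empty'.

Answer: 42 65 46

Derivation:
pushright(42): [42]
pushleft(31): [31, 42]
pushleft(40): [40, 31, 42]
pushright(65): [40, 31, 42, 65]
popleft(): [31, 42, 65]
pushright(31): [31, 42, 65, 31]
popright(): [31, 42, 65]
popleft(): [42, 65]
pushright(46): [42, 65, 46]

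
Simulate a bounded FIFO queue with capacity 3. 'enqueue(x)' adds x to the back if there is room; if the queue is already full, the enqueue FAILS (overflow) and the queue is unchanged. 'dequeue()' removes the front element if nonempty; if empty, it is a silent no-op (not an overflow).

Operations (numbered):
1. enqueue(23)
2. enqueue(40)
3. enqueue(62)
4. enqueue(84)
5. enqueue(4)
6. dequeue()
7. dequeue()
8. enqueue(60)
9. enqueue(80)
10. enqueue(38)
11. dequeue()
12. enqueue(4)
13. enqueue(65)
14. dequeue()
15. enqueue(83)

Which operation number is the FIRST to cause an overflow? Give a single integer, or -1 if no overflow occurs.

Answer: 4

Derivation:
1. enqueue(23): size=1
2. enqueue(40): size=2
3. enqueue(62): size=3
4. enqueue(84): size=3=cap → OVERFLOW (fail)
5. enqueue(4): size=3=cap → OVERFLOW (fail)
6. dequeue(): size=2
7. dequeue(): size=1
8. enqueue(60): size=2
9. enqueue(80): size=3
10. enqueue(38): size=3=cap → OVERFLOW (fail)
11. dequeue(): size=2
12. enqueue(4): size=3
13. enqueue(65): size=3=cap → OVERFLOW (fail)
14. dequeue(): size=2
15. enqueue(83): size=3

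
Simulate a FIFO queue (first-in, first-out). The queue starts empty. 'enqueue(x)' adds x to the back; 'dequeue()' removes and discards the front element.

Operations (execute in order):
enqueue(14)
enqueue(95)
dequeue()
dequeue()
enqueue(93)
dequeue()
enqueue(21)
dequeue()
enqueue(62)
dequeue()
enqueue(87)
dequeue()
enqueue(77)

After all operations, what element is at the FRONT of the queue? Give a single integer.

enqueue(14): queue = [14]
enqueue(95): queue = [14, 95]
dequeue(): queue = [95]
dequeue(): queue = []
enqueue(93): queue = [93]
dequeue(): queue = []
enqueue(21): queue = [21]
dequeue(): queue = []
enqueue(62): queue = [62]
dequeue(): queue = []
enqueue(87): queue = [87]
dequeue(): queue = []
enqueue(77): queue = [77]

Answer: 77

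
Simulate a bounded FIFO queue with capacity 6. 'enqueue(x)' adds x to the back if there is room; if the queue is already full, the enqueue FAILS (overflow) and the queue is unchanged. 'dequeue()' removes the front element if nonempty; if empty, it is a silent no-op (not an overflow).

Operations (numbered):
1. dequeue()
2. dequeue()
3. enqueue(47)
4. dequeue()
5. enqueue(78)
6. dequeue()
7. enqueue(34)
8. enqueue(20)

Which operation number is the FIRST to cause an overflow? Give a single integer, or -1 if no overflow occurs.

Answer: -1

Derivation:
1. dequeue(): empty, no-op, size=0
2. dequeue(): empty, no-op, size=0
3. enqueue(47): size=1
4. dequeue(): size=0
5. enqueue(78): size=1
6. dequeue(): size=0
7. enqueue(34): size=1
8. enqueue(20): size=2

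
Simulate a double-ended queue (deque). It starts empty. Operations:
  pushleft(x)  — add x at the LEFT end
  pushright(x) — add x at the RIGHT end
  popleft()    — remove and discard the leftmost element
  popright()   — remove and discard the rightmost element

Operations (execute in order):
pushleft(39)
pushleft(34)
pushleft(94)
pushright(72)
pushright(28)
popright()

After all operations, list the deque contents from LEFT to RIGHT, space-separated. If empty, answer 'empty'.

pushleft(39): [39]
pushleft(34): [34, 39]
pushleft(94): [94, 34, 39]
pushright(72): [94, 34, 39, 72]
pushright(28): [94, 34, 39, 72, 28]
popright(): [94, 34, 39, 72]

Answer: 94 34 39 72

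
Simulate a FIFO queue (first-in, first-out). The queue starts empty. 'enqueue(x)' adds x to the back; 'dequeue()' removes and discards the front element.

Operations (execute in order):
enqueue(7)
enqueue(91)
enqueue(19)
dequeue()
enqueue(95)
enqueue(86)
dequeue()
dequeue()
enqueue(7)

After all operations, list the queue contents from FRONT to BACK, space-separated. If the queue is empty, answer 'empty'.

enqueue(7): [7]
enqueue(91): [7, 91]
enqueue(19): [7, 91, 19]
dequeue(): [91, 19]
enqueue(95): [91, 19, 95]
enqueue(86): [91, 19, 95, 86]
dequeue(): [19, 95, 86]
dequeue(): [95, 86]
enqueue(7): [95, 86, 7]

Answer: 95 86 7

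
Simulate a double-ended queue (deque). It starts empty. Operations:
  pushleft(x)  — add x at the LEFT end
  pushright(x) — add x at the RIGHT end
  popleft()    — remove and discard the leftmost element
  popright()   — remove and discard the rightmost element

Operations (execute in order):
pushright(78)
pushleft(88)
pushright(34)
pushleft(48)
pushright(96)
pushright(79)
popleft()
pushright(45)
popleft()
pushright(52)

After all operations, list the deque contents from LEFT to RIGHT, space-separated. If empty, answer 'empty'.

Answer: 78 34 96 79 45 52

Derivation:
pushright(78): [78]
pushleft(88): [88, 78]
pushright(34): [88, 78, 34]
pushleft(48): [48, 88, 78, 34]
pushright(96): [48, 88, 78, 34, 96]
pushright(79): [48, 88, 78, 34, 96, 79]
popleft(): [88, 78, 34, 96, 79]
pushright(45): [88, 78, 34, 96, 79, 45]
popleft(): [78, 34, 96, 79, 45]
pushright(52): [78, 34, 96, 79, 45, 52]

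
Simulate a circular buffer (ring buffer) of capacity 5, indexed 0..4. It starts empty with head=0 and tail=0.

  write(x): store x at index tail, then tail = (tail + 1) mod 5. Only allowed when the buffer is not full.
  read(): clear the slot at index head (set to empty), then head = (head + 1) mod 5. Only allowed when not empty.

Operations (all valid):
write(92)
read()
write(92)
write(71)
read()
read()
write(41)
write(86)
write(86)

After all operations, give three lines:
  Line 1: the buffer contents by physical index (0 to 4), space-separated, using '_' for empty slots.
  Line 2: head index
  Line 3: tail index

write(92): buf=[92 _ _ _ _], head=0, tail=1, size=1
read(): buf=[_ _ _ _ _], head=1, tail=1, size=0
write(92): buf=[_ 92 _ _ _], head=1, tail=2, size=1
write(71): buf=[_ 92 71 _ _], head=1, tail=3, size=2
read(): buf=[_ _ 71 _ _], head=2, tail=3, size=1
read(): buf=[_ _ _ _ _], head=3, tail=3, size=0
write(41): buf=[_ _ _ 41 _], head=3, tail=4, size=1
write(86): buf=[_ _ _ 41 86], head=3, tail=0, size=2
write(86): buf=[86 _ _ 41 86], head=3, tail=1, size=3

Answer: 86 _ _ 41 86
3
1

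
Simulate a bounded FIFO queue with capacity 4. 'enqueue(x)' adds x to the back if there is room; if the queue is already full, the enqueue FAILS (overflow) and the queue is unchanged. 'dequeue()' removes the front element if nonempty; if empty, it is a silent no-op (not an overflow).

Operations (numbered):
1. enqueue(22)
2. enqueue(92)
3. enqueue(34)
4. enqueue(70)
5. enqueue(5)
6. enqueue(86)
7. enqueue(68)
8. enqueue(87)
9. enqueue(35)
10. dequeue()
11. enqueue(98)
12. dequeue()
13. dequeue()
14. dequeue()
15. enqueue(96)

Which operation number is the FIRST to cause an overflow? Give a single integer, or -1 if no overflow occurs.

Answer: 5

Derivation:
1. enqueue(22): size=1
2. enqueue(92): size=2
3. enqueue(34): size=3
4. enqueue(70): size=4
5. enqueue(5): size=4=cap → OVERFLOW (fail)
6. enqueue(86): size=4=cap → OVERFLOW (fail)
7. enqueue(68): size=4=cap → OVERFLOW (fail)
8. enqueue(87): size=4=cap → OVERFLOW (fail)
9. enqueue(35): size=4=cap → OVERFLOW (fail)
10. dequeue(): size=3
11. enqueue(98): size=4
12. dequeue(): size=3
13. dequeue(): size=2
14. dequeue(): size=1
15. enqueue(96): size=2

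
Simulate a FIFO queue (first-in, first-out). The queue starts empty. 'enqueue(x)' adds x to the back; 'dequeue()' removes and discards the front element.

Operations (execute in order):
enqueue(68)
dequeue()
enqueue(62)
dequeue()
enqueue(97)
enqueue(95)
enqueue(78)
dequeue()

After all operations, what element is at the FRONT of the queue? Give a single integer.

enqueue(68): queue = [68]
dequeue(): queue = []
enqueue(62): queue = [62]
dequeue(): queue = []
enqueue(97): queue = [97]
enqueue(95): queue = [97, 95]
enqueue(78): queue = [97, 95, 78]
dequeue(): queue = [95, 78]

Answer: 95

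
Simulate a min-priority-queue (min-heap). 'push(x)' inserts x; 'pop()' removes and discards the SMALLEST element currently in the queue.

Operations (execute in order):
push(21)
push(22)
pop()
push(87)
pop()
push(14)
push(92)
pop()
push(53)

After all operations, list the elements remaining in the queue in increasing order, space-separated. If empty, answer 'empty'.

Answer: 53 87 92

Derivation:
push(21): heap contents = [21]
push(22): heap contents = [21, 22]
pop() → 21: heap contents = [22]
push(87): heap contents = [22, 87]
pop() → 22: heap contents = [87]
push(14): heap contents = [14, 87]
push(92): heap contents = [14, 87, 92]
pop() → 14: heap contents = [87, 92]
push(53): heap contents = [53, 87, 92]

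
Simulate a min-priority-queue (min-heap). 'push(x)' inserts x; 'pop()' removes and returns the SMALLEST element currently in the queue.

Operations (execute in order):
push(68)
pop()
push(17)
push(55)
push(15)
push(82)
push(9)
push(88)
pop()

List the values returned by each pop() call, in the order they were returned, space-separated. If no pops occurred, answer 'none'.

Answer: 68 9

Derivation:
push(68): heap contents = [68]
pop() → 68: heap contents = []
push(17): heap contents = [17]
push(55): heap contents = [17, 55]
push(15): heap contents = [15, 17, 55]
push(82): heap contents = [15, 17, 55, 82]
push(9): heap contents = [9, 15, 17, 55, 82]
push(88): heap contents = [9, 15, 17, 55, 82, 88]
pop() → 9: heap contents = [15, 17, 55, 82, 88]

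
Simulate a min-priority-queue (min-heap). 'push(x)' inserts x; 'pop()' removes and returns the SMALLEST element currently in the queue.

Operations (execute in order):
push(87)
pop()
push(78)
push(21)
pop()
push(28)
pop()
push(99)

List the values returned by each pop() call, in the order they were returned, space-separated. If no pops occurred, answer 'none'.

Answer: 87 21 28

Derivation:
push(87): heap contents = [87]
pop() → 87: heap contents = []
push(78): heap contents = [78]
push(21): heap contents = [21, 78]
pop() → 21: heap contents = [78]
push(28): heap contents = [28, 78]
pop() → 28: heap contents = [78]
push(99): heap contents = [78, 99]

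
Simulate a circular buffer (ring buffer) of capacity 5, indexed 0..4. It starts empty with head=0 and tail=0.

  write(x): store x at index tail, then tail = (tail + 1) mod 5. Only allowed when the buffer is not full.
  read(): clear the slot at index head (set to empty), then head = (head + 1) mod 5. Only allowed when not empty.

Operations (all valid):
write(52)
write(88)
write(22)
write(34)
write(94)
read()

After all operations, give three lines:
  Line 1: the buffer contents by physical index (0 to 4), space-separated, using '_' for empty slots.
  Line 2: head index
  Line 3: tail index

Answer: _ 88 22 34 94
1
0

Derivation:
write(52): buf=[52 _ _ _ _], head=0, tail=1, size=1
write(88): buf=[52 88 _ _ _], head=0, tail=2, size=2
write(22): buf=[52 88 22 _ _], head=0, tail=3, size=3
write(34): buf=[52 88 22 34 _], head=0, tail=4, size=4
write(94): buf=[52 88 22 34 94], head=0, tail=0, size=5
read(): buf=[_ 88 22 34 94], head=1, tail=0, size=4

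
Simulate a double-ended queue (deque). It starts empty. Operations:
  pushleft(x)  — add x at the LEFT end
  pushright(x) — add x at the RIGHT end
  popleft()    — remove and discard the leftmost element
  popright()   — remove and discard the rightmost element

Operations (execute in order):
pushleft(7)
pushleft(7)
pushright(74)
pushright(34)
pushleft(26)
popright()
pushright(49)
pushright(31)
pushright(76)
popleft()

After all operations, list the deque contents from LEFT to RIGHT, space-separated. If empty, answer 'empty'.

pushleft(7): [7]
pushleft(7): [7, 7]
pushright(74): [7, 7, 74]
pushright(34): [7, 7, 74, 34]
pushleft(26): [26, 7, 7, 74, 34]
popright(): [26, 7, 7, 74]
pushright(49): [26, 7, 7, 74, 49]
pushright(31): [26, 7, 7, 74, 49, 31]
pushright(76): [26, 7, 7, 74, 49, 31, 76]
popleft(): [7, 7, 74, 49, 31, 76]

Answer: 7 7 74 49 31 76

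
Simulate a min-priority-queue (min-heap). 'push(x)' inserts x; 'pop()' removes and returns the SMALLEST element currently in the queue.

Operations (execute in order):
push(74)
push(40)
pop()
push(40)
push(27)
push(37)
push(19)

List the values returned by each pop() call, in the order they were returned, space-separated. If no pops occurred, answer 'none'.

push(74): heap contents = [74]
push(40): heap contents = [40, 74]
pop() → 40: heap contents = [74]
push(40): heap contents = [40, 74]
push(27): heap contents = [27, 40, 74]
push(37): heap contents = [27, 37, 40, 74]
push(19): heap contents = [19, 27, 37, 40, 74]

Answer: 40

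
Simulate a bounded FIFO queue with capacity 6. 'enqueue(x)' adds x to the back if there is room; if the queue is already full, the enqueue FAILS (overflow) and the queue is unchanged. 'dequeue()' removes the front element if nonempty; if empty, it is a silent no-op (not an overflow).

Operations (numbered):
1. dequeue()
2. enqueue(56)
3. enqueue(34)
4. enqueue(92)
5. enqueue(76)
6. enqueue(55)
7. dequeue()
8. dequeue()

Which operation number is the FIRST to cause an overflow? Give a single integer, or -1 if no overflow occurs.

1. dequeue(): empty, no-op, size=0
2. enqueue(56): size=1
3. enqueue(34): size=2
4. enqueue(92): size=3
5. enqueue(76): size=4
6. enqueue(55): size=5
7. dequeue(): size=4
8. dequeue(): size=3

Answer: -1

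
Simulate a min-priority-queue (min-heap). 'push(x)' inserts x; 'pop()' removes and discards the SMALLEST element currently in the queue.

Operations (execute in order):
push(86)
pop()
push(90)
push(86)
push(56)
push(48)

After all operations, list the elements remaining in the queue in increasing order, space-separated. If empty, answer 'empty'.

Answer: 48 56 86 90

Derivation:
push(86): heap contents = [86]
pop() → 86: heap contents = []
push(90): heap contents = [90]
push(86): heap contents = [86, 90]
push(56): heap contents = [56, 86, 90]
push(48): heap contents = [48, 56, 86, 90]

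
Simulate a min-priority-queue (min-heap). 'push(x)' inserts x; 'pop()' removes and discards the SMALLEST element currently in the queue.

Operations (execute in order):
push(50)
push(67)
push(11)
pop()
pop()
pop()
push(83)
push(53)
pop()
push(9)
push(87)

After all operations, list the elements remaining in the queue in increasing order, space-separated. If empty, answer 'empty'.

push(50): heap contents = [50]
push(67): heap contents = [50, 67]
push(11): heap contents = [11, 50, 67]
pop() → 11: heap contents = [50, 67]
pop() → 50: heap contents = [67]
pop() → 67: heap contents = []
push(83): heap contents = [83]
push(53): heap contents = [53, 83]
pop() → 53: heap contents = [83]
push(9): heap contents = [9, 83]
push(87): heap contents = [9, 83, 87]

Answer: 9 83 87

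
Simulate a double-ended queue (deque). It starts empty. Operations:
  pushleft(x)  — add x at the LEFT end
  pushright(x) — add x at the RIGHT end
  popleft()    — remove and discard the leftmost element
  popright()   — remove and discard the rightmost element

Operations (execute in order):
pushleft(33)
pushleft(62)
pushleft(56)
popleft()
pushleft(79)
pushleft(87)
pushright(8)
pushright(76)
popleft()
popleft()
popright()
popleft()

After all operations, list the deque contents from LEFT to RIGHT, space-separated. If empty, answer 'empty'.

Answer: 33 8

Derivation:
pushleft(33): [33]
pushleft(62): [62, 33]
pushleft(56): [56, 62, 33]
popleft(): [62, 33]
pushleft(79): [79, 62, 33]
pushleft(87): [87, 79, 62, 33]
pushright(8): [87, 79, 62, 33, 8]
pushright(76): [87, 79, 62, 33, 8, 76]
popleft(): [79, 62, 33, 8, 76]
popleft(): [62, 33, 8, 76]
popright(): [62, 33, 8]
popleft(): [33, 8]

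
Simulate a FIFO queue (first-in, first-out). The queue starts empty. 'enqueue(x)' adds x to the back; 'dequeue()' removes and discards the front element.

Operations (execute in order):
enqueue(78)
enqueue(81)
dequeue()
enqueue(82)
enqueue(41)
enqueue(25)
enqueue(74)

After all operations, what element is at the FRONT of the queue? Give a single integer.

Answer: 81

Derivation:
enqueue(78): queue = [78]
enqueue(81): queue = [78, 81]
dequeue(): queue = [81]
enqueue(82): queue = [81, 82]
enqueue(41): queue = [81, 82, 41]
enqueue(25): queue = [81, 82, 41, 25]
enqueue(74): queue = [81, 82, 41, 25, 74]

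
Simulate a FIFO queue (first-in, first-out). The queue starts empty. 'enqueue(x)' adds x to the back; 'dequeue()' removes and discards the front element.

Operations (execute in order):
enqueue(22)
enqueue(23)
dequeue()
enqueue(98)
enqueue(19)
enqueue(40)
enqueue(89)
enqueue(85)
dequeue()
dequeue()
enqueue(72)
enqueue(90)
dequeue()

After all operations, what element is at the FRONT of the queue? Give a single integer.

Answer: 40

Derivation:
enqueue(22): queue = [22]
enqueue(23): queue = [22, 23]
dequeue(): queue = [23]
enqueue(98): queue = [23, 98]
enqueue(19): queue = [23, 98, 19]
enqueue(40): queue = [23, 98, 19, 40]
enqueue(89): queue = [23, 98, 19, 40, 89]
enqueue(85): queue = [23, 98, 19, 40, 89, 85]
dequeue(): queue = [98, 19, 40, 89, 85]
dequeue(): queue = [19, 40, 89, 85]
enqueue(72): queue = [19, 40, 89, 85, 72]
enqueue(90): queue = [19, 40, 89, 85, 72, 90]
dequeue(): queue = [40, 89, 85, 72, 90]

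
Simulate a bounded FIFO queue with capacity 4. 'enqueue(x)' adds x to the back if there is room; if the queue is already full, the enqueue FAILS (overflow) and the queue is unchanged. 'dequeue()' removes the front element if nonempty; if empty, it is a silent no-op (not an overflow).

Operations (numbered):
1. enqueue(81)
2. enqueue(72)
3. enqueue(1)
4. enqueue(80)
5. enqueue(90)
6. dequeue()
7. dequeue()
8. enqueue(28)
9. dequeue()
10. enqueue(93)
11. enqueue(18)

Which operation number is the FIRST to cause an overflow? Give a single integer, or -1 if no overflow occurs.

1. enqueue(81): size=1
2. enqueue(72): size=2
3. enqueue(1): size=3
4. enqueue(80): size=4
5. enqueue(90): size=4=cap → OVERFLOW (fail)
6. dequeue(): size=3
7. dequeue(): size=2
8. enqueue(28): size=3
9. dequeue(): size=2
10. enqueue(93): size=3
11. enqueue(18): size=4

Answer: 5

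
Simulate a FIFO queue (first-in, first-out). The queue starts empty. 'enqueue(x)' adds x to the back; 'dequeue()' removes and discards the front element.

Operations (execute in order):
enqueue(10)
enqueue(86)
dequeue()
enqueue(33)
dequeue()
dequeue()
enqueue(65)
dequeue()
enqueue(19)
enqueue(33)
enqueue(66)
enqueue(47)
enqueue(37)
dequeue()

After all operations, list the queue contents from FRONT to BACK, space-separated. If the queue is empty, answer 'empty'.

enqueue(10): [10]
enqueue(86): [10, 86]
dequeue(): [86]
enqueue(33): [86, 33]
dequeue(): [33]
dequeue(): []
enqueue(65): [65]
dequeue(): []
enqueue(19): [19]
enqueue(33): [19, 33]
enqueue(66): [19, 33, 66]
enqueue(47): [19, 33, 66, 47]
enqueue(37): [19, 33, 66, 47, 37]
dequeue(): [33, 66, 47, 37]

Answer: 33 66 47 37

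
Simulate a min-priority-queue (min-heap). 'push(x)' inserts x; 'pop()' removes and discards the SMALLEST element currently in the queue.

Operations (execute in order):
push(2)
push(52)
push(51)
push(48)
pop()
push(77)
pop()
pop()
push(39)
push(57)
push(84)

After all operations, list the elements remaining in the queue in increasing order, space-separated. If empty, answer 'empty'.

Answer: 39 52 57 77 84

Derivation:
push(2): heap contents = [2]
push(52): heap contents = [2, 52]
push(51): heap contents = [2, 51, 52]
push(48): heap contents = [2, 48, 51, 52]
pop() → 2: heap contents = [48, 51, 52]
push(77): heap contents = [48, 51, 52, 77]
pop() → 48: heap contents = [51, 52, 77]
pop() → 51: heap contents = [52, 77]
push(39): heap contents = [39, 52, 77]
push(57): heap contents = [39, 52, 57, 77]
push(84): heap contents = [39, 52, 57, 77, 84]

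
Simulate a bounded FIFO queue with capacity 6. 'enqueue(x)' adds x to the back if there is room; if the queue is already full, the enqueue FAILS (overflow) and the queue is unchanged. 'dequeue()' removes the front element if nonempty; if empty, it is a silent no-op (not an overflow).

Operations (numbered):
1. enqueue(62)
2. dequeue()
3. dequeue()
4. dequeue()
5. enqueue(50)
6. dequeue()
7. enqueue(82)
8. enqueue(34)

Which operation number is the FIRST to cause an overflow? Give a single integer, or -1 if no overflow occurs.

1. enqueue(62): size=1
2. dequeue(): size=0
3. dequeue(): empty, no-op, size=0
4. dequeue(): empty, no-op, size=0
5. enqueue(50): size=1
6. dequeue(): size=0
7. enqueue(82): size=1
8. enqueue(34): size=2

Answer: -1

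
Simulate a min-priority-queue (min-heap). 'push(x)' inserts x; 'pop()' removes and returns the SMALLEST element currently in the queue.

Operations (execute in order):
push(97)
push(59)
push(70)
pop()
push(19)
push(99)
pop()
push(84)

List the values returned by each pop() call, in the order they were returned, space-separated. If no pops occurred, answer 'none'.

Answer: 59 19

Derivation:
push(97): heap contents = [97]
push(59): heap contents = [59, 97]
push(70): heap contents = [59, 70, 97]
pop() → 59: heap contents = [70, 97]
push(19): heap contents = [19, 70, 97]
push(99): heap contents = [19, 70, 97, 99]
pop() → 19: heap contents = [70, 97, 99]
push(84): heap contents = [70, 84, 97, 99]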